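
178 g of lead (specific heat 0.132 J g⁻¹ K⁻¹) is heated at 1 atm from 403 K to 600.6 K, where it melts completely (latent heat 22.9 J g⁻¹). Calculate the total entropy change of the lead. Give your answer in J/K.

ΔS = 16.2 J/K

Warming step: ΔS₁ = m c ln(T_tr/T_i) = 178 × 0.132 × ln(600.6/403) = 9.375 J/K.
Phase change: ΔS₂ = +mL/T_tr = 178 × 22.9 / 600.6 = 6.787 J/K.
ΔS_total = (9.375) + (6.787) = 16.2 J/K.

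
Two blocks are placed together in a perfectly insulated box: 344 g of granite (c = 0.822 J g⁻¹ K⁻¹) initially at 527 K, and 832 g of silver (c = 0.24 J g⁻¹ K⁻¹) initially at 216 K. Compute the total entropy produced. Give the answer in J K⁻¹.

ΔS_total = 43 J/K

Energy balance: T_f = (m₁c₁T₁ + m₂c₂T₂)/(m₁c₁ + m₂c₂) = 398.28 K.
ΔS₁ = m₁c₁ ln(T_f/T₁) = 282.768 × ln(398.28/527) = -79.19 J/K.
ΔS₂ = m₂c₂ ln(T_f/T₂) = 199.68 × ln(398.28/216) = 122.2 J/K.
ΔS_total = -79.19 + 122.2 = 43 J/K.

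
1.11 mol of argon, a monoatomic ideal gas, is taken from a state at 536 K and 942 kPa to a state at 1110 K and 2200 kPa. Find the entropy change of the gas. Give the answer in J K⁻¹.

ΔS = nC_p ln(T₂/T₁) − nR ln(P₂/P₁), with C_p = 5R/2 = 20.79 J mol⁻¹ K⁻¹ for a monoatomic ideal gas.
ΔS = 1.11 × [20.79 × ln(1110/536) − 8.314 × ln(2200/942)] = 8.97 J/K.

ΔS = 8.97 J/K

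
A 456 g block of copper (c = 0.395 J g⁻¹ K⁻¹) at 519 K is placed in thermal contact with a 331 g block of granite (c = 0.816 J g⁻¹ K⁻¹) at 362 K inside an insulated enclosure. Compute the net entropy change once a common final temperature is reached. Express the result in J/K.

ΔS_total = 7.15 J/K

Energy balance: T_f = (m₁c₁T₁ + m₂c₂T₂)/(m₁c₁ + m₂c₂) = 424.81 K.
ΔS₁ = m₁c₁ ln(T_f/T₁) = 180.12 × ln(424.81/519) = -36.07 J/K.
ΔS₂ = m₂c₂ ln(T_f/T₂) = 270.096 × ln(424.81/362) = 43.22 J/K.
ΔS_total = -36.07 + 43.22 = 7.15 J/K.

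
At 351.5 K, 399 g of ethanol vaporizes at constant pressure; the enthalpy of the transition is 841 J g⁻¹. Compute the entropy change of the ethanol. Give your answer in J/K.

ΔS = 955 J/K

Heat absorbed by the substance: Q = mL = 399 × 841 = 335559 J.
At constant T, ΔS = Q_rev/T = 335559 / 351.5 = 955 J/K.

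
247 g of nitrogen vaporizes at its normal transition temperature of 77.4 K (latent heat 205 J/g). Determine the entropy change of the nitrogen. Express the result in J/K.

ΔS = 654 J/K

Heat absorbed by the substance: Q = mL = 247 × 205 = 50635 J.
At constant T, ΔS = Q_rev/T = 50635 / 77.4 = 654 J/K.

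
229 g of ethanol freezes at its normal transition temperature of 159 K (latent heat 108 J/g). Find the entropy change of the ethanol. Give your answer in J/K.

Heat released by the substance: Q = −mL = −229 × 108 = −24732 J.
At constant T, ΔS = Q_rev/T = −24732 / 159 = -156 J/K.

ΔS = -156 J/K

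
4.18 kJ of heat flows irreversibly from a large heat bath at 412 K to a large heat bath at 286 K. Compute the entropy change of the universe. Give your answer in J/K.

ΔS_total = 4.47 J/K

ΔS_hot = −Q/T_H = −4180/412 = -10.15 J/K and ΔS_cold = +Q/T_C = 4180/286 = 14.62 J/K.
ΔS_total = -10.15 + 14.62 = 4.47 J/K, positive as the second law requires.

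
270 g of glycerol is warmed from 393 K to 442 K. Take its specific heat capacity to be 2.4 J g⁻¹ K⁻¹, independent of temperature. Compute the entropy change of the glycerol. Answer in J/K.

ΔS = 76.1 J/K

ΔS = ∫dQ_rev/T = m c ln(T₂/T₁) = 270 × 2.4 × ln(442/393) = 76.1 J/K.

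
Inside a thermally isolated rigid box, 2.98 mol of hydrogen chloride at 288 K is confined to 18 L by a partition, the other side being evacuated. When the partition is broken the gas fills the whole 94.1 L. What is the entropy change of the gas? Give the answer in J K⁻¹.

For an ideal gas in free expansion Q = 0 and W = 0, so T is unchanged.
Entropy is a state function; using a reversible isothermal path, ΔS_gas = nR ln(V₂/V₁) = 2.98 × 8.314 × ln(94.1/18) = 41 J/K.

ΔS_gas = 41 J/K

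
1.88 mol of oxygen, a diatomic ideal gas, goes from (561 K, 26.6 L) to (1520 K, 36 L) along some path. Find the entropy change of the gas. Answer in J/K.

Entropy is a state function: ΔS = nC_V ln(T₂/T₁) + nR ln(V₂/V₁), with C_V = 5R/2 = 20.79 J mol⁻¹ K⁻¹ for a diatomic ideal gas.
ΔS = 1.88 × [20.79 × ln(1520/561) + 8.314 × ln(36/26.6)] = 43.7 J/K.

ΔS = 43.7 J/K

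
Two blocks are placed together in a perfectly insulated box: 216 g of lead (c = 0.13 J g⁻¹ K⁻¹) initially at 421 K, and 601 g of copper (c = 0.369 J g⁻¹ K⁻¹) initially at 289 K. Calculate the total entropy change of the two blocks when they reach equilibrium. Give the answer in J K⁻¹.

ΔS_total = 1.94 J/K

Energy balance: T_f = (m₁c₁T₁ + m₂c₂T₂)/(m₁c₁ + m₂c₂) = 303.84 K.
ΔS₁ = m₁c₁ ln(T_f/T₁) = 28.08 × ln(303.84/421) = -9.158 J/K.
ΔS₂ = m₂c₂ ln(T_f/T₂) = 221.769 × ln(303.84/289) = 11.1 J/K.
ΔS_total = -9.158 + 11.1 = 1.94 J/K.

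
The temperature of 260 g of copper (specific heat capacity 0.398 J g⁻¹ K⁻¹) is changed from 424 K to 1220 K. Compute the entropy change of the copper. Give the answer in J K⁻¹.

ΔS = ∫dQ_rev/T = m c ln(T₂/T₁) = 260 × 0.398 × ln(1220/424) = 109 J/K.

ΔS = 109 J/K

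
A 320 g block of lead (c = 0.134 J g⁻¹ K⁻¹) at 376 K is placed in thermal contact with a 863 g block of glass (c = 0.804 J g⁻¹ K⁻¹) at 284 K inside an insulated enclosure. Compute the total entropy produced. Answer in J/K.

Energy balance: T_f = (m₁c₁T₁ + m₂c₂T₂)/(m₁c₁ + m₂c₂) = 289.35 K.
ΔS₁ = m₁c₁ ln(T_f/T₁) = 42.88 × ln(289.35/376) = -11.23 J/K.
ΔS₂ = m₂c₂ ln(T_f/T₂) = 693.852 × ln(289.35/284) = 12.96 J/K.
ΔS_total = -11.23 + 12.96 = 1.73 J/K.

ΔS_total = 1.73 J/K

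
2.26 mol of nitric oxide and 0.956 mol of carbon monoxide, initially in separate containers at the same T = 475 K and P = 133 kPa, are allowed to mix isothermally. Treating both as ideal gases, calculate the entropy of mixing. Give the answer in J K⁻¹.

Mole fractions: x_A = 2.26/3.22 = 0.703, x_B = 0.297.
ΔS_mix = −R(n_A ln x_A + n_B ln x_B) = −8.314 × (2.26 ln 0.703 + 0.956 ln 0.297) = 16.3 J/K.

ΔS_mix = 16.3 J/K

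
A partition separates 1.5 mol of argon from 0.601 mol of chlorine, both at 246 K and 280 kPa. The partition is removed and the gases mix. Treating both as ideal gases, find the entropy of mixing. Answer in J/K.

Mole fractions: x_A = 1.5/2.1 = 0.714, x_B = 0.286.
ΔS_mix = −R(n_A ln x_A + n_B ln x_B) = −8.314 × (1.5 ln 0.714 + 0.601 ln 0.286) = 10.5 J/K.

ΔS_mix = 10.5 J/K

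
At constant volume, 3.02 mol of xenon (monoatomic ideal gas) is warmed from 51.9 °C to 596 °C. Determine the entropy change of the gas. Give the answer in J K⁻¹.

ΔS = 37 J/K

In kelvin: T₁ = 325.05 K, T₂ = 869.15 K. At constant volume, ΔS = nC_V ln(T₂/T₁) with C_V = 3R/2 = 12.47 J mol⁻¹ K⁻¹.
ΔS = 3.02 × 12.47 × ln(869.15/325.05) = 37 J/K.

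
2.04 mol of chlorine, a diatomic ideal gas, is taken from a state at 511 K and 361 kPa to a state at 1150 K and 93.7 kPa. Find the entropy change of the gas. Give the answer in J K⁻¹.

ΔS = 71 J/K

ΔS = nC_p ln(T₂/T₁) − nR ln(P₂/P₁), with C_p = 7R/2 = 29.1 J mol⁻¹ K⁻¹ for a diatomic ideal gas.
ΔS = 2.04 × [29.1 × ln(1150/511) − 8.314 × ln(93.7/361)] = 71 J/K.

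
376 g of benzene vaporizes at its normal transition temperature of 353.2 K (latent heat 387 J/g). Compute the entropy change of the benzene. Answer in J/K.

Heat absorbed by the substance: Q = mL = 376 × 387 = 145512 J.
At constant T, ΔS = Q_rev/T = 145512 / 353.2 = 412 J/K.

ΔS = 412 J/K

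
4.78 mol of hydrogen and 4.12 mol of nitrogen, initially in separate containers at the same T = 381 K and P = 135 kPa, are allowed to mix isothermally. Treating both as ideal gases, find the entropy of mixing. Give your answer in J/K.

ΔS_mix = 51.1 J/K

Mole fractions: x_A = 4.78/8.9 = 0.537, x_B = 0.463.
ΔS_mix = −R(n_A ln x_A + n_B ln x_B) = −8.314 × (4.78 ln 0.537 + 4.12 ln 0.463) = 51.1 J/K.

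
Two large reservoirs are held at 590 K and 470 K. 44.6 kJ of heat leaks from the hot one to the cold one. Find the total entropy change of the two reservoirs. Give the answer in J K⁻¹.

ΔS_total = 19.3 J/K

ΔS_hot = −Q/T_H = −44600/590 = -75.59 J/K and ΔS_cold = +Q/T_C = 44600/470 = 94.89 J/K.
ΔS_total = -75.59 + 94.89 = 19.3 J/K, positive as the second law requires.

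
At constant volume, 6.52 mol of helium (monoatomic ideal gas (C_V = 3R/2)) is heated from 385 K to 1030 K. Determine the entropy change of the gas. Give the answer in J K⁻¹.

At constant volume, ΔS = nC_V ln(T₂/T₁) with C_V = 3R/2 = 12.47 J mol⁻¹ K⁻¹.
ΔS = 6.52 × 12.47 × ln(1030/385) = 80 J/K.

ΔS = 80 J/K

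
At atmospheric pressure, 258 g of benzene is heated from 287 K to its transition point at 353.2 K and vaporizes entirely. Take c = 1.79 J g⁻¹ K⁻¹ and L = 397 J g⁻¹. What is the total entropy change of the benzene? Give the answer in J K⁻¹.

ΔS = 386 J/K

Warming step: ΔS₁ = m c ln(T_tr/T_i) = 258 × 1.79 × ln(353.2/287) = 95.85 J/K.
Phase change: ΔS₂ = +mL/T_tr = 258 × 397 / 353.2 = 290 J/K.
ΔS_total = (95.85) + (290) = 386 J/K.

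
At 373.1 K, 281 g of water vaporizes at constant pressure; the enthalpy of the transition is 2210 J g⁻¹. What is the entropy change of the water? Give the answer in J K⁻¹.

ΔS = 1660 J/K

Heat absorbed by the substance: Q = mL = 281 × 2210 = 621010 J.
At constant T, ΔS = Q_rev/T = 621010 / 373.1 = 1660 J/K.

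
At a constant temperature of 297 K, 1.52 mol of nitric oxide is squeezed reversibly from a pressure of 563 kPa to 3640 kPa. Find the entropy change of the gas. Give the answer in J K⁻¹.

ΔS_gas = -23.6 J/K

For an isothermal ideal gas ΔS_gas = nR ln(P₁/P₂) = 1.52 × 8.314 × ln(563/3640) = -23.6 J/K.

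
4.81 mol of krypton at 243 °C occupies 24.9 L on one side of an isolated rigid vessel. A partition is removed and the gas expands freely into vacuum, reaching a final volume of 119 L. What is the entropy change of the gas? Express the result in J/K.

No heat is exchanged and no work is done, so the ideal-gas temperature stays constant.
Entropy is a state function; using a reversible isothermal path, ΔS_gas = nR ln(V₂/V₁) = 4.81 × 8.314 × ln(119/24.9) = 62.6 J/K.

ΔS_gas = 62.6 J/K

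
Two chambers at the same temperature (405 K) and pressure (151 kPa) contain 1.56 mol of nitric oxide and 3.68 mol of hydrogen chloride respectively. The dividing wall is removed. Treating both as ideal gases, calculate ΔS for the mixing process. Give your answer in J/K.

Mole fractions: x_A = 1.56/5.24 = 0.298, x_B = 0.702.
ΔS_mix = −R(n_A ln x_A + n_B ln x_B) = −8.314 × (1.56 ln 0.298 + 3.68 ln 0.702) = 26.5 J/K.

ΔS_mix = 26.5 J/K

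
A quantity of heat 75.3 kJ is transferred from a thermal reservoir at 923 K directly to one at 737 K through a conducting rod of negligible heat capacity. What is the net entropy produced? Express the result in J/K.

ΔS_total = 20.6 J/K

ΔS_hot = −Q/T_H = −75300/923 = -81.58 J/K and ΔS_cold = +Q/T_C = 75300/737 = 102.2 J/K.
ΔS_total = -81.58 + 102.2 = 20.6 J/K, positive as the second law requires.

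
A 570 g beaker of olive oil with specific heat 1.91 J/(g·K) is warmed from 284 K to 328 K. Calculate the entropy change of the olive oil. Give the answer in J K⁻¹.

ΔS = ∫dQ_rev/T = m c ln(T₂/T₁) = 570 × 1.91 × ln(328/284) = 157 J/K.

ΔS = 157 J/K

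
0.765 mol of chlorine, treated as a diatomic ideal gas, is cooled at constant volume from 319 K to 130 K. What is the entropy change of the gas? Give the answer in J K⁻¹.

ΔS = -14.3 J/K

At constant volume, ΔS = nC_V ln(T₂/T₁) with C_V = 5R/2 = 20.79 J mol⁻¹ K⁻¹.
ΔS = 0.765 × 20.79 × ln(130/319) = -14.3 J/K.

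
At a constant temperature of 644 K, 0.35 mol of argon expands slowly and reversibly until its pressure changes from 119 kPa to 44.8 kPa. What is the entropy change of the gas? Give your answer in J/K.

For an isothermal ideal gas ΔS_gas = nR ln(P₁/P₂) = 0.35 × 8.314 × ln(119/44.8) = 2.84 J/K.

ΔS_gas = 2.84 J/K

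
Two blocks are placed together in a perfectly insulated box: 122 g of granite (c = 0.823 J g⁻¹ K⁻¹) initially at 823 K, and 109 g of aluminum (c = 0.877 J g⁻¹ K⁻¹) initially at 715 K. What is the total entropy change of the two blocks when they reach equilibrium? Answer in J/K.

ΔS_total = 0.484 J/K

Energy balance: T_f = (m₁c₁T₁ + m₂c₂T₂)/(m₁c₁ + m₂c₂) = 770.33 K.
ΔS₁ = m₁c₁ ln(T_f/T₁) = 100.406 × ln(770.33/823) = -6.641 J/K.
ΔS₂ = m₂c₂ ln(T_f/T₂) = 95.593 × ln(770.33/715) = 7.125 J/K.
ΔS_total = -6.641 + 7.125 = 0.484 J/K.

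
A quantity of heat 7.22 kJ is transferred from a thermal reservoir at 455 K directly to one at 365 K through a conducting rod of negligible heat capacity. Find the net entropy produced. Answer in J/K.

ΔS_hot = −Q/T_H = −7220/455 = -15.87 J/K and ΔS_cold = +Q/T_C = 7220/365 = 19.78 J/K.
ΔS_total = -15.87 + 19.78 = 3.91 J/K, positive as the second law requires.

ΔS_total = 3.91 J/K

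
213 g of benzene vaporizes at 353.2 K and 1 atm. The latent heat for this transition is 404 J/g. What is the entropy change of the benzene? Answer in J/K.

ΔS = 244 J/K

Heat absorbed by the substance: Q = mL = 213 × 404 = 86052 J.
At constant T, ΔS = Q_rev/T = 86052 / 353.2 = 244 J/K.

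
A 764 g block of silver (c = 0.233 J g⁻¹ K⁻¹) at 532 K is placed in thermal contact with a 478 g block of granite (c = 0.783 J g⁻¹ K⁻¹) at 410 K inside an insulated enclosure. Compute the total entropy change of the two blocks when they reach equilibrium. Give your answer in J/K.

ΔS_total = 4.21 J/K

Energy balance: T_f = (m₁c₁T₁ + m₂c₂T₂)/(m₁c₁ + m₂c₂) = 449.32 K.
ΔS₁ = m₁c₁ ln(T_f/T₁) = 178.012 × ln(449.32/532) = -30.07 J/K.
ΔS₂ = m₂c₂ ln(T_f/T₂) = 374.274 × ln(449.32/410) = 34.28 J/K.
ΔS_total = -30.07 + 34.28 = 4.21 J/K.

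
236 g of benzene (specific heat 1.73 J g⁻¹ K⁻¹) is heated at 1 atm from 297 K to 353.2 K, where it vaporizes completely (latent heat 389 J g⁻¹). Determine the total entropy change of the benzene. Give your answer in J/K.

ΔS = 331 J/K

Warming step: ΔS₁ = m c ln(T_tr/T_i) = 236 × 1.73 × ln(353.2/297) = 70.76 J/K.
Phase change: ΔS₂ = +mL/T_tr = 236 × 389 / 353.2 = 259.9 J/K.
ΔS_total = (70.76) + (259.9) = 331 J/K.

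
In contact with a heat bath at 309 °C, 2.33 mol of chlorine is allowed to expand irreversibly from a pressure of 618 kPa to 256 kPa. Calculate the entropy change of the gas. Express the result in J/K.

Entropy is a state function, so ΔS_gas depends only on the end states.
For an isothermal ideal gas ΔS_gas = nR ln(P₁/P₂) = 2.33 × 8.314 × ln(618/256) = 17.1 J/K.

ΔS_gas = 17.1 J/K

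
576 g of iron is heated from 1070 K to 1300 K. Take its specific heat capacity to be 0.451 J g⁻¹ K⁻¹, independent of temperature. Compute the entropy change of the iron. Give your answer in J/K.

ΔS = 50.6 J/K

ΔS = ∫dQ_rev/T = m c ln(T₂/T₁) = 576 × 0.451 × ln(1300/1070) = 50.6 J/K.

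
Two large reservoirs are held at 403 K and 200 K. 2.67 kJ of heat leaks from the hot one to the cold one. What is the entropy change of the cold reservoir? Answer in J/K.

ΔS_cold = 13.3 J/K

The cold reservoir gains heat Q, so ΔS_cold = +Q/T_C = 2670/200 = 13.3 J/K.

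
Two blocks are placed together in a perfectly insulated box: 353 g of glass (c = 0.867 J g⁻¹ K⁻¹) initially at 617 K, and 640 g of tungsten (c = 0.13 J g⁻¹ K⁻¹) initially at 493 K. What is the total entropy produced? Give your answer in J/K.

ΔS_total = 1.58 J/K

Energy balance: T_f = (m₁c₁T₁ + m₂c₂T₂)/(m₁c₁ + m₂c₂) = 590.5 K.
ΔS₁ = m₁c₁ ln(T_f/T₁) = 306.051 × ln(590.5/617) = -13.438 J/K.
ΔS₂ = m₂c₂ ln(T_f/T₂) = 83.2 × ln(590.5/493) = 15.014 J/K.
ΔS_total = -13.438 + 15.014 = 1.58 J/K.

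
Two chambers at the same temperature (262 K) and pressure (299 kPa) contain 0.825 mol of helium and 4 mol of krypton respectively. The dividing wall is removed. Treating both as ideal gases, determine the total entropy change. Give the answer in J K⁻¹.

ΔS_mix = 18.4 J/K

Mole fractions: x_A = 0.825/4.83 = 0.171, x_B = 0.829.
ΔS_mix = −R(n_A ln x_A + n_B ln x_B) = −8.314 × (0.825 ln 0.171 + 4 ln 0.829) = 18.4 J/K.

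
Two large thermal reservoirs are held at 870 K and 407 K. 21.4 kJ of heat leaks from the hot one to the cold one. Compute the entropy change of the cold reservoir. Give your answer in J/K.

ΔS_cold = 52.6 J/K

The cold reservoir gains heat Q, so ΔS_cold = +Q/T_C = 21400/407 = 52.6 J/K.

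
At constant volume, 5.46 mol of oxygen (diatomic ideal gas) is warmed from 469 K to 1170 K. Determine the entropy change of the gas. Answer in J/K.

ΔS = 104 J/K

At constant volume, ΔS = nC_V ln(T₂/T₁) with C_V = 5R/2 = 20.79 J mol⁻¹ K⁻¹.
ΔS = 5.46 × 20.79 × ln(1170/469) = 104 J/K.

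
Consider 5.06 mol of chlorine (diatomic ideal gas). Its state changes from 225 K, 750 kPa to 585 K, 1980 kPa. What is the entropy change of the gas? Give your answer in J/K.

ΔS = 99.9 J/K

ΔS = nC_p ln(T₂/T₁) − nR ln(P₂/P₁), with C_p = 7R/2 = 29.1 J mol⁻¹ K⁻¹ for a diatomic ideal gas.
ΔS = 5.06 × [29.1 × ln(585/225) − 8.314 × ln(1980/750)] = 99.9 J/K.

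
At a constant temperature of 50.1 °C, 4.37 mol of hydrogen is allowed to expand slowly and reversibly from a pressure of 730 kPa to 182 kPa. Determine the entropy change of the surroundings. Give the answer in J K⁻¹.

ΔS_surr = -50.5 J/K

For an isothermal ideal gas ΔS_gas = nR ln(P₁/P₂) = 4.37 × 8.314 × ln(730/182) = 50.5 J/K.
The process is reversible, so ΔS_surr = −ΔS_gas = -50.5 J/K and ΔS_universe = 0.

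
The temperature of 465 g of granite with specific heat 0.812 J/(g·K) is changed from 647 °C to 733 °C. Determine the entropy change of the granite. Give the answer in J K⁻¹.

ΔS = 33.7 J/K

In kelvin: T₁ = 920.15 K, T₂ = 1006.15 K. ΔS = ∫dQ_rev/T = m c ln(T₂/T₁) = 465 × 0.812 × ln(1006.15/920.15) = 33.7 J/K.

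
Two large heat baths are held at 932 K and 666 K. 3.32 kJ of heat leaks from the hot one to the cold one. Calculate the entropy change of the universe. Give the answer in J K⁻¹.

ΔS_total = 1.42 J/K

ΔS_hot = −Q/T_H = −3320/932 = -3.562 J/K and ΔS_cold = +Q/T_C = 3320/666 = 4.985 J/K.
ΔS_total = -3.562 + 4.985 = 1.42 J/K, positive as the second law requires.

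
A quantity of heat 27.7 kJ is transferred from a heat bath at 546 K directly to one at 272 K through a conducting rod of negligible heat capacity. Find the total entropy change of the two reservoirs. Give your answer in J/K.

ΔS_hot = −Q/T_H = −27700/546 = -50.73 J/K and ΔS_cold = +Q/T_C = 27700/272 = 101.8 J/K.
ΔS_total = -50.73 + 101.8 = 51.1 J/K, positive as the second law requires.

ΔS_total = 51.1 J/K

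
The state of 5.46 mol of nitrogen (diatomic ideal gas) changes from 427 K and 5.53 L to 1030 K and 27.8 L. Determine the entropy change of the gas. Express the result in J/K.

ΔS = 173 J/K

Entropy is a state function: ΔS = nC_V ln(T₂/T₁) + nR ln(V₂/V₁), with C_V = 5R/2 = 20.79 J mol⁻¹ K⁻¹ for a diatomic ideal gas.
ΔS = 5.46 × [20.79 × ln(1030/427) + 8.314 × ln(27.8/5.53)] = 173 J/K.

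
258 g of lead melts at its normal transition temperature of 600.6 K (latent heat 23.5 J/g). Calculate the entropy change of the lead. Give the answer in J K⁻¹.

ΔS = 10.1 J/K

Heat absorbed by the substance: Q = mL = 258 × 23.5 = 6063 J.
At constant T, ΔS = Q_rev/T = 6063 / 600.6 = 10.1 J/K.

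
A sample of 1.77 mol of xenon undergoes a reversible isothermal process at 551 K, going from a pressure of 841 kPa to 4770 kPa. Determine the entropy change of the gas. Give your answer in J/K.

For an isothermal ideal gas ΔS_gas = nR ln(P₁/P₂) = 1.77 × 8.314 × ln(841/4770) = -25.5 J/K.

ΔS_gas = -25.5 J/K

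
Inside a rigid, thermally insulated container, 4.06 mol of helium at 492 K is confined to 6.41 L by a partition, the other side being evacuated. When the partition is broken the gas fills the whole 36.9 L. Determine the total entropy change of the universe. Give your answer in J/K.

ΔS_universe = 59.1 J/K

For an ideal gas in free expansion Q = 0 and W = 0, so T is unchanged.
Entropy is a state function; using a reversible isothermal path, ΔS_gas = nR ln(V₂/V₁) = 4.06 × 8.314 × ln(36.9/6.41) = 59.1 J/K.
The insulated surroundings exchange no heat, so ΔS_surr = 0 and ΔS_universe = ΔS_gas.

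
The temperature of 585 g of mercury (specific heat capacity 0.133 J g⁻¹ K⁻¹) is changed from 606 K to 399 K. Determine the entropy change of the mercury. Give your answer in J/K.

ΔS = ∫dQ_rev/T = m c ln(T₂/T₁) = 585 × 0.133 × ln(399/606) = -32.5 J/K.

ΔS = -32.5 J/K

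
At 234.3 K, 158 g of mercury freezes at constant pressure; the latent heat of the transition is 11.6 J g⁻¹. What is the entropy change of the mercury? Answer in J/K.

ΔS = -7.82 J/K

Heat released by the substance: Q = −mL = −158 × 11.6 = −1832.8 J.
At constant T, ΔS = Q_rev/T = −1832.8 / 234.3 = -7.82 J/K.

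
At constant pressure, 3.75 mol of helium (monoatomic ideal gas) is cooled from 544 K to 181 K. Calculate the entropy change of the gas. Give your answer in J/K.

At constant pressure, ΔS = nC_p ln(T₂/T₁) with C_p = 5R/2 = 20.79 J mol⁻¹ K⁻¹.
ΔS = 3.75 × 20.79 × ln(181/544) = -85.8 J/K.

ΔS = -85.8 J/K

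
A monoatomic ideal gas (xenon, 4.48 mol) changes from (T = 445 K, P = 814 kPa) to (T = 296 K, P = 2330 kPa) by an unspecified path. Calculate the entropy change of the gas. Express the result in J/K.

ΔS = nC_p ln(T₂/T₁) − nR ln(P₂/P₁), with C_p = 5R/2 = 20.79 J mol⁻¹ K⁻¹ for a monoatomic ideal gas.
ΔS = 4.48 × [20.79 × ln(296/445) − 8.314 × ln(2330/814)] = -77.1 J/K.

ΔS = -77.1 J/K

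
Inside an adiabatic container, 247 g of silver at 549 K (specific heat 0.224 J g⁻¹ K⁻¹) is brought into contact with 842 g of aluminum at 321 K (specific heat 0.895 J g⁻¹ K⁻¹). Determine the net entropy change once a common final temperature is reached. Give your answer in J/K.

ΔS_total = 8.68 J/K

Energy balance: T_f = (m₁c₁T₁ + m₂c₂T₂)/(m₁c₁ + m₂c₂) = 336.59 K.
ΔS₁ = m₁c₁ ln(T_f/T₁) = 55.328 × ln(336.59/549) = -27.07 J/K.
ΔS₂ = m₂c₂ ln(T_f/T₂) = 753.59 × ln(336.59/321) = 35.75 J/K.
ΔS_total = -27.07 + 35.75 = 8.68 J/K.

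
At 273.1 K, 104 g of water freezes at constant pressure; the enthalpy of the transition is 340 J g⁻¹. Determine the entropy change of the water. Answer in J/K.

Heat released by the substance: Q = −mL = −104 × 340 = −35360 J.
At constant T, ΔS = Q_rev/T = −35360 / 273.1 = -129 J/K.

ΔS = -129 J/K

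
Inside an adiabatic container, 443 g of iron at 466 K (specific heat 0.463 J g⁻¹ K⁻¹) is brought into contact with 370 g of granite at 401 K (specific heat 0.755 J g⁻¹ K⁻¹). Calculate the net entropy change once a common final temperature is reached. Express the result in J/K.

Energy balance: T_f = (m₁c₁T₁ + m₂c₂T₂)/(m₁c₁ + m₂c₂) = 428.52 K.
ΔS₁ = m₁c₁ ln(T_f/T₁) = 205.109 × ln(428.52/466) = -17.2 J/K.
ΔS₂ = m₂c₂ ln(T_f/T₂) = 279.35 × ln(428.52/401) = 18.54 J/K.
ΔS_total = -17.2 + 18.54 = 1.34 J/K.

ΔS_total = 1.34 J/K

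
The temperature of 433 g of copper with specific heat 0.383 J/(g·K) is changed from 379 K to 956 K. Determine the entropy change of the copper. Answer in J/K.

ΔS = 153 J/K

ΔS = ∫dQ_rev/T = m c ln(T₂/T₁) = 433 × 0.383 × ln(956/379) = 153 J/K.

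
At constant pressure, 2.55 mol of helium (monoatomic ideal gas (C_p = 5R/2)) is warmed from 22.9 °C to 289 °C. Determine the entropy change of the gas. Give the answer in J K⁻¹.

ΔS = 34 J/K

In kelvin: T₁ = 296.05 K, T₂ = 562.15 K. At constant pressure, ΔS = nC_p ln(T₂/T₁) with C_p = 5R/2 = 20.79 J mol⁻¹ K⁻¹.
ΔS = 2.55 × 20.79 × ln(562.15/296.05) = 34 J/K.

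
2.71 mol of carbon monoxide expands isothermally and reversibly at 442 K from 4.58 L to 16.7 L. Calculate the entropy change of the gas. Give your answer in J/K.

For an isothermal ideal gas ΔS_gas = nR ln(V₂/V₁) = 2.71 × 8.314 × ln(16.7/4.58) = 29.1 J/K.

ΔS_gas = 29.1 J/K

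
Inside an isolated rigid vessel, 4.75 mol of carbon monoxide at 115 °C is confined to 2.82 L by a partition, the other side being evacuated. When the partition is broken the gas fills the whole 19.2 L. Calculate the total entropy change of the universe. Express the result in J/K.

ΔS_universe = 75.8 J/K

For an ideal gas in free expansion Q = 0 and W = 0, so T is unchanged.
Entropy is a state function; using a reversible isothermal path, ΔS_gas = nR ln(V₂/V₁) = 4.75 × 8.314 × ln(19.2/2.82) = 75.8 J/K.
The insulated surroundings exchange no heat, so ΔS_surr = 0 and ΔS_universe = ΔS_gas.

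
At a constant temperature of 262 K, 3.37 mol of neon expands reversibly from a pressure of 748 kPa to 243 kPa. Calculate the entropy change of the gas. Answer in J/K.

ΔS_gas = 31.5 J/K

For an isothermal ideal gas ΔS_gas = nR ln(P₁/P₂) = 3.37 × 8.314 × ln(748/243) = 31.5 J/K.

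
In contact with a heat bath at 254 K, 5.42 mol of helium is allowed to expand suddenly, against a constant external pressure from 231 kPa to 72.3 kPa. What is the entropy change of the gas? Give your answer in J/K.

ΔS_gas = 52.3 J/K

Entropy is a state function, so ΔS_gas depends only on the end states.
For an isothermal ideal gas ΔS_gas = nR ln(P₁/P₂) = 5.42 × 8.314 × ln(231/72.3) = 52.3 J/K.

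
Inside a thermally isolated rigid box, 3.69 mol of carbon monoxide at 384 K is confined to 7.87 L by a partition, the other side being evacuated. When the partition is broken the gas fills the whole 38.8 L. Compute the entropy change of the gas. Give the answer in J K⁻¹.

ΔS_gas = 48.9 J/K

No heat is exchanged and no work is done, so the ideal-gas temperature stays constant.
Entropy is a state function; using a reversible isothermal path, ΔS_gas = nR ln(V₂/V₁) = 3.69 × 8.314 × ln(38.8/7.87) = 48.9 J/K.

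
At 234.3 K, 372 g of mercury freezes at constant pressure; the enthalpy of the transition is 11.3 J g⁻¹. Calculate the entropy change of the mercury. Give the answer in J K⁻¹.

ΔS = -17.9 J/K

Heat released by the substance: Q = −mL = −372 × 11.3 = −4203.6 J.
At constant T, ΔS = Q_rev/T = −4203.6 / 234.3 = -17.9 J/K.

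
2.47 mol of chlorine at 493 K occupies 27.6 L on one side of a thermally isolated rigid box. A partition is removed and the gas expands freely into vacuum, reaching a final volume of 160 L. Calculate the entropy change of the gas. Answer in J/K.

ΔS_gas = 36.1 J/K

No heat is exchanged and no work is done, so the ideal-gas temperature stays constant.
Entropy is a state function; using a reversible isothermal path, ΔS_gas = nR ln(V₂/V₁) = 2.47 × 8.314 × ln(160/27.6) = 36.1 J/K.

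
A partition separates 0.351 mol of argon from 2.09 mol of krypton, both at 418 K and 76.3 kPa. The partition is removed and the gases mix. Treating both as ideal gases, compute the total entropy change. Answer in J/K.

Mole fractions: x_A = 0.351/2.44 = 0.144, x_B = 0.856.
ΔS_mix = −R(n_A ln x_A + n_B ln x_B) = −8.314 × (0.351 ln 0.144 + 2.09 ln 0.856) = 8.36 J/K.

ΔS_mix = 8.36 J/K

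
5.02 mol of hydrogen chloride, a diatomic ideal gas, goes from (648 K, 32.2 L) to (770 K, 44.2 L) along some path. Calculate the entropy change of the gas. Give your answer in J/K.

ΔS = 31.2 J/K

Entropy is a state function: ΔS = nC_V ln(T₂/T₁) + nR ln(V₂/V₁), with C_V = 5R/2 = 20.79 J mol⁻¹ K⁻¹ for a diatomic ideal gas.
ΔS = 5.02 × [20.79 × ln(770/648) + 8.314 × ln(44.2/32.2)] = 31.2 J/K.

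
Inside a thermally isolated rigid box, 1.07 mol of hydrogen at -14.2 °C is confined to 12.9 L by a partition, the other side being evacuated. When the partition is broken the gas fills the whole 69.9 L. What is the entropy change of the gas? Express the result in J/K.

ΔS_gas = 15 J/K

No heat is exchanged and no work is done, so the ideal-gas temperature stays constant.
Entropy is a state function; using a reversible isothermal path, ΔS_gas = nR ln(V₂/V₁) = 1.07 × 8.314 × ln(69.9/12.9) = 15 J/K.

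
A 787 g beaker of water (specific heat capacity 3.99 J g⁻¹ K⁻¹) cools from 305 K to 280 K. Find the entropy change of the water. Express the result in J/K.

ΔS = ∫dQ_rev/T = m c ln(T₂/T₁) = 787 × 3.99 × ln(280/305) = -269 J/K.

ΔS = -269 J/K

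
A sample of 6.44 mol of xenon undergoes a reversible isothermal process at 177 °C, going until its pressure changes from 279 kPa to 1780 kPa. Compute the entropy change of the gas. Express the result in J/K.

ΔS_gas = -99.2 J/K

For an isothermal ideal gas ΔS_gas = nR ln(P₁/P₂) = 6.44 × 8.314 × ln(279/1780) = -99.2 J/K.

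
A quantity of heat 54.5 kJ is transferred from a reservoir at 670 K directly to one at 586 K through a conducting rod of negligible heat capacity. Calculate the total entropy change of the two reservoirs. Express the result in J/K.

ΔS_hot = −Q/T_H = −54500/670 = -81.34 J/K and ΔS_cold = +Q/T_C = 54500/586 = 93 J/K.
ΔS_total = -81.34 + 93 = 11.7 J/K, positive as the second law requires.

ΔS_total = 11.7 J/K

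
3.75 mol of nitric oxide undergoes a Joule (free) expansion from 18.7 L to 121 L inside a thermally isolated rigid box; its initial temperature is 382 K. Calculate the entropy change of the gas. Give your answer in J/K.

No heat is exchanged and no work is done, so the ideal-gas temperature stays constant.
Entropy is a state function; using a reversible isothermal path, ΔS_gas = nR ln(V₂/V₁) = 3.75 × 8.314 × ln(121/18.7) = 58.2 J/K.

ΔS_gas = 58.2 J/K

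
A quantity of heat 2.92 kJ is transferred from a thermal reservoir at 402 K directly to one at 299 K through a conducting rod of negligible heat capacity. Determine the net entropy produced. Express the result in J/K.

ΔS_hot = −Q/T_H = −2920/402 = -7.264 J/K and ΔS_cold = +Q/T_C = 2920/299 = 9.766 J/K.
ΔS_total = -7.264 + 9.766 = 2.5 J/K, positive as the second law requires.

ΔS_total = 2.5 J/K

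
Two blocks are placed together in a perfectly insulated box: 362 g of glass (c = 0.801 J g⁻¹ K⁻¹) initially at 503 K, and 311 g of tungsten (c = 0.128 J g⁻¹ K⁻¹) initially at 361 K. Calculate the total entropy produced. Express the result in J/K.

Energy balance: T_f = (m₁c₁T₁ + m₂c₂T₂)/(m₁c₁ + m₂c₂) = 485.86 K.
ΔS₁ = m₁c₁ ln(T_f/T₁) = 289.962 × ln(485.86/503) = -10.05 J/K.
ΔS₂ = m₂c₂ ln(T_f/T₂) = 39.808 × ln(485.86/361) = 11.82 J/K.
ΔS_total = -10.05 + 11.82 = 1.77 J/K.

ΔS_total = 1.77 J/K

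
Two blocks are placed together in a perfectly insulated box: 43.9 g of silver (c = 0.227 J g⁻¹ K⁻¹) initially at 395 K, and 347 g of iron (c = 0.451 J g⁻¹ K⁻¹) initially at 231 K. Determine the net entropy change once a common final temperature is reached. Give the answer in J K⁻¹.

ΔS_total = 1.58 J/K

Energy balance: T_f = (m₁c₁T₁ + m₂c₂T₂)/(m₁c₁ + m₂c₂) = 240.82 K.
ΔS₁ = m₁c₁ ln(T_f/T₁) = 9.9653 × ln(240.82/395) = -4.931 J/K.
ΔS₂ = m₂c₂ ln(T_f/T₂) = 156.497 × ln(240.82/231) = 6.514 J/K.
ΔS_total = -4.931 + 6.514 = 1.58 J/K.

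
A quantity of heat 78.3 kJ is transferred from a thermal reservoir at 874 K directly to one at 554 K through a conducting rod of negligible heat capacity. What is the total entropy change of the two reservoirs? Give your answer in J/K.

ΔS_total = 51.7 J/K

ΔS_hot = −Q/T_H = −78300/874 = -89.59 J/K and ΔS_cold = +Q/T_C = 78300/554 = 141.3 J/K.
ΔS_total = -89.59 + 141.3 = 51.7 J/K, positive as the second law requires.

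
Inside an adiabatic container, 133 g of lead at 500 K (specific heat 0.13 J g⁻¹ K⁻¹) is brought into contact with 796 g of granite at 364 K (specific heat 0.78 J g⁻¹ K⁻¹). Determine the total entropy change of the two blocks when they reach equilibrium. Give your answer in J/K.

ΔS_total = 0.939 J/K

Energy balance: T_f = (m₁c₁T₁ + m₂c₂T₂)/(m₁c₁ + m₂c₂) = 367.68 K.
ΔS₁ = m₁c₁ ln(T_f/T₁) = 17.29 × ln(367.68/500) = -5.3146 J/K.
ΔS₂ = m₂c₂ ln(T_f/T₂) = 620.88 × ln(367.68/364) = 6.2534 J/K.
ΔS_total = -5.3146 + 6.2534 = 0.939 J/K.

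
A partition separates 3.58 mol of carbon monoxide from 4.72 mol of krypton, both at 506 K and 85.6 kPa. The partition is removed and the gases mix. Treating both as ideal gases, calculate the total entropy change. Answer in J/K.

Mole fractions: x_A = 3.58/8.3 = 0.431, x_B = 0.569.
ΔS_mix = −R(n_A ln x_A + n_B ln x_B) = −8.314 × (3.58 ln 0.431 + 4.72 ln 0.569) = 47.2 J/K.

ΔS_mix = 47.2 J/K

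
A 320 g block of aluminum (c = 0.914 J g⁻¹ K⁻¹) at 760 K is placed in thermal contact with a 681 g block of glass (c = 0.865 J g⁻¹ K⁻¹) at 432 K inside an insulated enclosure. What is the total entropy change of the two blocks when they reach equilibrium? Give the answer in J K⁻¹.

Energy balance: T_f = (m₁c₁T₁ + m₂c₂T₂)/(m₁c₁ + m₂c₂) = 540.82 K.
ΔS₁ = m₁c₁ ln(T_f/T₁) = 292.48 × ln(540.82/760) = -99.51 J/K.
ΔS₂ = m₂c₂ ln(T_f/T₂) = 589.065 × ln(540.82/432) = 132.3 J/K.
ΔS_total = -99.51 + 132.3 = 32.8 J/K.

ΔS_total = 32.8 J/K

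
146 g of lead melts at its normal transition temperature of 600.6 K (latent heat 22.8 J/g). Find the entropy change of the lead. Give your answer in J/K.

Heat absorbed by the substance: Q = mL = 146 × 22.8 = 3328.8 J.
At constant T, ΔS = Q_rev/T = 3328.8 / 600.6 = 5.54 J/K.

ΔS = 5.54 J/K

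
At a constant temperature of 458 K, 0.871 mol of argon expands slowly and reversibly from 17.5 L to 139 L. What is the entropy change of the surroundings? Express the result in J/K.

For an isothermal ideal gas ΔS_gas = nR ln(V₂/V₁) = 0.871 × 8.314 × ln(139/17.5) = 15 J/K.
The process is reversible, so ΔS_surr = −ΔS_gas = -15 J/K and ΔS_universe = 0.

ΔS_surr = -15 J/K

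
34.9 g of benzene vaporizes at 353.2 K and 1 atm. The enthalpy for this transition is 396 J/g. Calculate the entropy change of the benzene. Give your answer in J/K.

Heat absorbed by the substance: Q = mL = 34.9 × 396 = 13820.4 J.
At constant T, ΔS = Q_rev/T = 13820.4 / 353.2 = 39.1 J/K.

ΔS = 39.1 J/K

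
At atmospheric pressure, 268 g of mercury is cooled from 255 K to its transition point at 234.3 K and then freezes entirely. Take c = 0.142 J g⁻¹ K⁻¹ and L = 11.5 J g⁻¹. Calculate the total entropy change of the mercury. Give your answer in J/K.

ΔS = -16.4 J/K

Cooling step: ΔS₁ = m c ln(T_tr/T_i) = 268 × 0.142 × ln(234.3/255) = -3.222 J/K.
Phase change: ΔS₂ = −mL/T_tr = −268 × 11.5 / 234.3 = -13.15 J/K.
ΔS_total = (-3.222) + (-13.15) = -16.4 J/K.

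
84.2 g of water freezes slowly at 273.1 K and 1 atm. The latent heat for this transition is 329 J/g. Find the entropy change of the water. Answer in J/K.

ΔS = -101 J/K

Heat released by the substance: Q = −mL = −84.2 × 329 = −27701.8 J.
At constant T, ΔS = Q_rev/T = −27701.8 / 273.1 = -101 J/K.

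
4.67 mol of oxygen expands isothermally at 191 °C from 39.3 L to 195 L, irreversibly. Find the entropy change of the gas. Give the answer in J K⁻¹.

ΔS_gas = 62.2 J/K

Entropy is a state function, so ΔS_gas depends only on the end states.
For an isothermal ideal gas ΔS_gas = nR ln(V₂/V₁) = 4.67 × 8.314 × ln(195/39.3) = 62.2 J/K.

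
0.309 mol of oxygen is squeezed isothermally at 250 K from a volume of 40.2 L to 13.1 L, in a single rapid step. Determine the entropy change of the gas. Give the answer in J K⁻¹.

ΔS_gas = -2.88 J/K

Entropy is a state function, so ΔS_gas depends only on the end states.
For an isothermal ideal gas ΔS_gas = nR ln(V₂/V₁) = 0.309 × 8.314 × ln(13.1/40.2) = -2.88 J/K.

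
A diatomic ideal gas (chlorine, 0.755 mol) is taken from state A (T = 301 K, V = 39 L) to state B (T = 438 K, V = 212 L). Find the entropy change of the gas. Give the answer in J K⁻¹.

Entropy is a state function: ΔS = nC_V ln(T₂/T₁) + nR ln(V₂/V₁), with C_V = 5R/2 = 20.79 J mol⁻¹ K⁻¹ for a diatomic ideal gas.
ΔS = 0.755 × [20.79 × ln(438/301) + 8.314 × ln(212/39)] = 16.5 J/K.

ΔS = 16.5 J/K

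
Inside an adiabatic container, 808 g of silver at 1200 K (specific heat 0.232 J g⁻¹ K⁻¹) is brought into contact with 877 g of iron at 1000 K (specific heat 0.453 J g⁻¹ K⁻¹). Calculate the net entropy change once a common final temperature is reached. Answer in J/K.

Energy balance: T_f = (m₁c₁T₁ + m₂c₂T₂)/(m₁c₁ + m₂c₂) = 1064.1 K.
ΔS₁ = m₁c₁ ln(T_f/T₁) = 187.456 × ln(1064.1/1200) = -22.53 J/K.
ΔS₂ = m₂c₂ ln(T_f/T₂) = 397.281 × ln(1064.1/1000) = 24.69 J/K.
ΔS_total = -22.53 + 24.69 = 2.16 J/K.

ΔS_total = 2.16 J/K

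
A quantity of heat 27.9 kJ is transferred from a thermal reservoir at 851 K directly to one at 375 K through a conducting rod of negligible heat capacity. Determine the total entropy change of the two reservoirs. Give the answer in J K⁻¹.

ΔS_hot = −Q/T_H = −27900/851 = -32.78 J/K and ΔS_cold = +Q/T_C = 27900/375 = 74.4 J/K.
ΔS_total = -32.78 + 74.4 = 41.6 J/K, positive as the second law requires.

ΔS_total = 41.6 J/K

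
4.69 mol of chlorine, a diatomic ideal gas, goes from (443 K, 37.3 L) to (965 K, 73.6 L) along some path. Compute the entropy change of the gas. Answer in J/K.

Entropy is a state function: ΔS = nC_V ln(T₂/T₁) + nR ln(V₂/V₁), with C_V = 5R/2 = 20.79 J mol⁻¹ K⁻¹ for a diatomic ideal gas.
ΔS = 4.69 × [20.79 × ln(965/443) + 8.314 × ln(73.6/37.3)] = 102 J/K.

ΔS = 102 J/K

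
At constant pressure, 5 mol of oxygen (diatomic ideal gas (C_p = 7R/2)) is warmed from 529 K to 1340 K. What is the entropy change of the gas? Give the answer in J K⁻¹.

ΔS = 135 J/K

At constant pressure, ΔS = nC_p ln(T₂/T₁) with C_p = 7R/2 = 29.1 J mol⁻¹ K⁻¹.
ΔS = 5 × 29.1 × ln(1340/529) = 135 J/K.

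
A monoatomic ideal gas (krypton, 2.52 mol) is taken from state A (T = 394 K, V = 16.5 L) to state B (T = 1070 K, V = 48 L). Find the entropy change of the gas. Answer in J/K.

Entropy is a state function: ΔS = nC_V ln(T₂/T₁) + nR ln(V₂/V₁), with C_V = 3R/2 = 12.47 J mol⁻¹ K⁻¹ for a monoatomic ideal gas.
ΔS = 2.52 × [12.47 × ln(1070/394) + 8.314 × ln(48/16.5)] = 53.8 J/K.

ΔS = 53.8 J/K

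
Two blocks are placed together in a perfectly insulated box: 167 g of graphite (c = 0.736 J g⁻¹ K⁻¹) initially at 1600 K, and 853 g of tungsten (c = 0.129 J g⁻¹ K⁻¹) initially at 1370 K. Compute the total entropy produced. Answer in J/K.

ΔS_total = 0.696 J/K

Energy balance: T_f = (m₁c₁T₁ + m₂c₂T₂)/(m₁c₁ + m₂c₂) = 1491.4 K.
ΔS₁ = m₁c₁ ln(T_f/T₁) = 122.912 × ln(1491.4/1600) = -8.643 J/K.
ΔS₂ = m₂c₂ ln(T_f/T₂) = 110.037 × ln(1491.4/1370) = 9.339 J/K.
ΔS_total = -8.643 + 9.339 = 0.696 J/K.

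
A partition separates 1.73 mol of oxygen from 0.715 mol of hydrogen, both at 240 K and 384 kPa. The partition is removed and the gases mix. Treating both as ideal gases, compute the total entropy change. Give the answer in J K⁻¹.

Mole fractions: x_A = 1.73/2.44 = 0.708, x_B = 0.292.
ΔS_mix = −R(n_A ln x_A + n_B ln x_B) = −8.314 × (1.73 ln 0.708 + 0.715 ln 0.292) = 12.3 J/K.

ΔS_mix = 12.3 J/K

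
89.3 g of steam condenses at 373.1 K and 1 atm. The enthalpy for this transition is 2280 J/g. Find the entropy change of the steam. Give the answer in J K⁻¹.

Heat released by the substance: Q = −mL = −89.3 × 2280 = −203604 J.
At constant T, ΔS = Q_rev/T = −203604 / 373.1 = -546 J/K.

ΔS = -546 J/K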